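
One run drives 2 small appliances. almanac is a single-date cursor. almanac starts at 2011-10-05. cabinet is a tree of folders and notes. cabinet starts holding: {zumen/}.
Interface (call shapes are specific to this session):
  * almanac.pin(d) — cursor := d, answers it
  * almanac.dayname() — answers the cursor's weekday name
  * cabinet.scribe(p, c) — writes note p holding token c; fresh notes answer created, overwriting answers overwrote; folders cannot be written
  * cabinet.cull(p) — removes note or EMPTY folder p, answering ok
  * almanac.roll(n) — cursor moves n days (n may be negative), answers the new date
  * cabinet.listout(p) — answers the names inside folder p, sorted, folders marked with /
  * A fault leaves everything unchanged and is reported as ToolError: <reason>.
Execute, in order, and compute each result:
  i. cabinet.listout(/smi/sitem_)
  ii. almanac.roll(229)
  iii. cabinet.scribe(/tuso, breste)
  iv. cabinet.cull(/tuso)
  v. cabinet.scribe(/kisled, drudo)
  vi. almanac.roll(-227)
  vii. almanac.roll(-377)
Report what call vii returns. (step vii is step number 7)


> cabinet.listout p: /smi/sitem_
= ToolError: not found
> almanac.roll n: 229
= 2012-05-21
> cabinet.scribe p: /tuso c: breste
= created
> cabinet.cull p: /tuso
= ok
> cabinet.scribe p: /kisled c: drudo
= created
> almanac.roll n: -227
= 2011-10-07
> almanac.roll n: -377
= 2010-09-25

Answer: 2010-09-25


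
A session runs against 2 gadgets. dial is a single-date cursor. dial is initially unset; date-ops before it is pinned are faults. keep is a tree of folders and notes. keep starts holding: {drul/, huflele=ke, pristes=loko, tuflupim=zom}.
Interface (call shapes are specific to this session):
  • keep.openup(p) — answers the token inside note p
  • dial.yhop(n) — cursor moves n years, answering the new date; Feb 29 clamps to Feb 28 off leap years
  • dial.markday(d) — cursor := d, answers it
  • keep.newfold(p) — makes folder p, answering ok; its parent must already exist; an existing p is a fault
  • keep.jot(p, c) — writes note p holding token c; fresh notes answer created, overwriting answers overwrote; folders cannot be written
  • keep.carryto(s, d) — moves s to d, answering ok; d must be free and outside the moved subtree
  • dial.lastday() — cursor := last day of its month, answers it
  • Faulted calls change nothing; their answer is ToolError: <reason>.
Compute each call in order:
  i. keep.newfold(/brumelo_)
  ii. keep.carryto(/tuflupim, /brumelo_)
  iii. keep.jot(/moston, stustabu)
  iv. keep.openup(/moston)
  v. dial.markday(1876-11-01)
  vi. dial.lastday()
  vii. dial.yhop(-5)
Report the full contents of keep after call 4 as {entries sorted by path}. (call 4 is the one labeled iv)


% 1. newfold(p: /brumelo_) ~> ok
% 2. carryto(s: /tuflupim, d: /brumelo_) ~> ToolError: exists
% 3. jot(p: /moston, c: stustabu) ~> created
% 4. openup(p: /moston) ~> stustabu
% 5. markday(d: 1876-11-01) ~> 1876-11-01
% 6. lastday() ~> 1876-11-30
% 7. yhop(n: -5) ~> 1871-11-30

Answer: {brumelo_/, drul/, huflele=ke, moston=stustabu, pristes=loko, tuflupim=zom}


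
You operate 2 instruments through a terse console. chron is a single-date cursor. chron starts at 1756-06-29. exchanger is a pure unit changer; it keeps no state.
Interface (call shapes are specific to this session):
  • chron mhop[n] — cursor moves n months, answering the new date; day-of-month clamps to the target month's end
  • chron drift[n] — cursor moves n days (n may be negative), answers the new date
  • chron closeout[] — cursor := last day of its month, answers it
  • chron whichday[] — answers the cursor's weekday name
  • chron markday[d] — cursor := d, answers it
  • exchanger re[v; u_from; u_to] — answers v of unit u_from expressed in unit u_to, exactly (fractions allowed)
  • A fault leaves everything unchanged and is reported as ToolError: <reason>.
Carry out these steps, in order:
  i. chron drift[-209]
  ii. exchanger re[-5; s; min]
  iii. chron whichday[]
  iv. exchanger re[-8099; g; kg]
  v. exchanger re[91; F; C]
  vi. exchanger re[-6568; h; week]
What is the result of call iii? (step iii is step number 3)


Answer: Wednesday

Derivation:
Step: chron drift[n=-209]
Result: 1755-12-03
Step: exchanger re[v=-5; u_from=s; u_to=min]
Result: -1/12
Step: chron whichday[]
Result: Wednesday
Step: exchanger re[v=-8099; u_from=g; u_to=kg]
Result: -8099/1000
Step: exchanger re[v=91; u_from=F; u_to=C]
Result: 295/9
Step: exchanger re[v=-6568; u_from=h; u_to=week]
Result: -821/21


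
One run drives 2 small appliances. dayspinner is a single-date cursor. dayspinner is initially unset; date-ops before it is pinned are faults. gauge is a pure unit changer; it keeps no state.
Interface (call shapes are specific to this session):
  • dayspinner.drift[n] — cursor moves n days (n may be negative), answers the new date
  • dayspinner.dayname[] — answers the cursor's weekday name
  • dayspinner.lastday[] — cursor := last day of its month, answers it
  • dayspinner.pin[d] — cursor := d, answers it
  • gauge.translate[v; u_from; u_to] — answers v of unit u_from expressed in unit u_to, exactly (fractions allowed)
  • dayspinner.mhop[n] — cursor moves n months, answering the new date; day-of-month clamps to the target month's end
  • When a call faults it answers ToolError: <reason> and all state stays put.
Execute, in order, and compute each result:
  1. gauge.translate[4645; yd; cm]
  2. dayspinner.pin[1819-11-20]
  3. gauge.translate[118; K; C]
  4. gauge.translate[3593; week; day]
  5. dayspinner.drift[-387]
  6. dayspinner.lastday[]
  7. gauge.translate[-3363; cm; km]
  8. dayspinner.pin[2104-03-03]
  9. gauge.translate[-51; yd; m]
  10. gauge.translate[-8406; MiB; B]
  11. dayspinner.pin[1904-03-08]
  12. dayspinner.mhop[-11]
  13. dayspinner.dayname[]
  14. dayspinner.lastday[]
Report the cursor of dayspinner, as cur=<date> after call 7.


→ gauge.translate(4645, yd, cm)
← 2123694/5
→ dayspinner.pin(1819-11-20)
← 1819-11-20
→ gauge.translate(118, K, C)
← -3103/20
→ gauge.translate(3593, week, day)
← 25151
→ dayspinner.drift(-387)
← 1818-10-29
→ dayspinner.lastday()
← 1818-10-31
→ gauge.translate(-3363, cm, km)
← -3363/100000
→ dayspinner.pin(2104-03-03)
← 2104-03-03
→ gauge.translate(-51, yd, m)
← -58293/1250
→ gauge.translate(-8406, MiB, B)
← -8814329856
→ dayspinner.pin(1904-03-08)
← 1904-03-08
→ dayspinner.mhop(-11)
← 1903-04-08
→ dayspinner.dayname()
← Wednesday
→ dayspinner.lastday()
← 1903-04-30

Answer: cur=1818-10-31


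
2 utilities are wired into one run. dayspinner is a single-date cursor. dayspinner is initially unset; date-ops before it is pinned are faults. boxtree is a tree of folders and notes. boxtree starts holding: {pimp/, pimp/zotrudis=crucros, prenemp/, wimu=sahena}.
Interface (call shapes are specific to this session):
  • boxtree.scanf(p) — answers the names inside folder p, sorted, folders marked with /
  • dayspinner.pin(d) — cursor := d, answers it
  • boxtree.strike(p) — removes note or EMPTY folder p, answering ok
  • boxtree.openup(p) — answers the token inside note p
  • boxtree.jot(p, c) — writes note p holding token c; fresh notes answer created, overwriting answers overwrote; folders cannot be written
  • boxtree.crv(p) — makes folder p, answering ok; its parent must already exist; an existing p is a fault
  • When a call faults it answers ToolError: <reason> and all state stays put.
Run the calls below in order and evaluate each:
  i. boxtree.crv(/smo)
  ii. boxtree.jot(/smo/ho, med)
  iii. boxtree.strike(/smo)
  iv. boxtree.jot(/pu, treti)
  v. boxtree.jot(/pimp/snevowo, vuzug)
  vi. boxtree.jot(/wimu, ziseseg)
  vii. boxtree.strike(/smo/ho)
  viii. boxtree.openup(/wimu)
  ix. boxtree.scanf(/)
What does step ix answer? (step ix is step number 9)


Answer: [pimp/, prenemp/, pu, smo/, wimu]

Derivation:
Then boxtree.crv using p: /smo: ok.
I run boxtree.jot using p: /smo/ho, c: med, and observe created.
I run boxtree.strike using p: /smo, and get ToolError: not empty.
I call boxtree.jot using p: /pu, c: treti, and get created.
I call boxtree.jot using p: /pimp/snevowo, c: vuzug, and see created.
Invoking boxtree.jot using p: /wimu, c: ziseseg, yielding overwrote.
Then boxtree.strike using p: /smo/ho, → ok.
I use boxtree.openup using p: /wimu, giving ziseseg.
Calling boxtree.scanf using p: /: [pimp/, prenemp/, pu, smo/, wimu].


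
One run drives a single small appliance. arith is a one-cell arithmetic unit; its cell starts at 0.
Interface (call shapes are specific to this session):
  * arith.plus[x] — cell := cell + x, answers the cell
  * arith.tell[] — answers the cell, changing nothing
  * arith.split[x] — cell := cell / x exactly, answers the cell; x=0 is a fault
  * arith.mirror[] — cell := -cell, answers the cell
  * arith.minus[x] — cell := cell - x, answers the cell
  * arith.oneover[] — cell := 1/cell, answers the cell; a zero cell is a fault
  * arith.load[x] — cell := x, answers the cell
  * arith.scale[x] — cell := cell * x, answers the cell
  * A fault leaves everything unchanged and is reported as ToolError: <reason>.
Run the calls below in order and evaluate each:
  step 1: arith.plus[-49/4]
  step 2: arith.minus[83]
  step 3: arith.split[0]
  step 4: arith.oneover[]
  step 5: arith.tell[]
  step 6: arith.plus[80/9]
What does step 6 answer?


Act: plus[x→-49/4]
Obs: -49/4
Act: minus[x→83]
Obs: -381/4
Act: split[x→0]
Obs: ToolError: division by zero
Act: oneover[]
Obs: -4/381
Act: tell[]
Obs: -4/381
Act: plus[x→80/9]
Obs: 10148/1143

Answer: 10148/1143


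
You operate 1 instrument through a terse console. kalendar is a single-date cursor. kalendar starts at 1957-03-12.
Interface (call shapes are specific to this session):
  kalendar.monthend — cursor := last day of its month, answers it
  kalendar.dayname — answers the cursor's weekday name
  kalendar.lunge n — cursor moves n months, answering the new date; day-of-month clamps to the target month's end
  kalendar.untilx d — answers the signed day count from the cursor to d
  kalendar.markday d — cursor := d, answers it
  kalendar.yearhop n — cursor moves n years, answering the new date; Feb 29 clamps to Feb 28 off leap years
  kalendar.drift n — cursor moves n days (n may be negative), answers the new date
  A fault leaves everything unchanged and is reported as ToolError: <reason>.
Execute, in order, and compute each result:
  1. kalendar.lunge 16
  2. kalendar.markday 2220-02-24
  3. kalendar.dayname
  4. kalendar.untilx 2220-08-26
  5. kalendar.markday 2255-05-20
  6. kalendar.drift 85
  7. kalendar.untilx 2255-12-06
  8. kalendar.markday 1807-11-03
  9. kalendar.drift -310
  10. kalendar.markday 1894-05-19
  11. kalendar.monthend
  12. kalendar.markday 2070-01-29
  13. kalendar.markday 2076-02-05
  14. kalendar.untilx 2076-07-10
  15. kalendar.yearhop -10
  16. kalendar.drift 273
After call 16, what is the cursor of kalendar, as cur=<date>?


Answer: cur=2066-11-05

Derivation:
> kalendar.lunge n=16
:: 1958-07-12
> kalendar.markday d=2220-02-24
:: 2220-02-24
> kalendar.dayname
:: Thursday
> kalendar.untilx d=2220-08-26
:: 184
> kalendar.markday d=2255-05-20
:: 2255-05-20
> kalendar.drift n=85
:: 2255-08-13
> kalendar.untilx d=2255-12-06
:: 115
> kalendar.markday d=1807-11-03
:: 1807-11-03
> kalendar.drift n=-310
:: 1806-12-28
> kalendar.markday d=1894-05-19
:: 1894-05-19
> kalendar.monthend
:: 1894-05-31
> kalendar.markday d=2070-01-29
:: 2070-01-29
> kalendar.markday d=2076-02-05
:: 2076-02-05
> kalendar.untilx d=2076-07-10
:: 156
> kalendar.yearhop n=-10
:: 2066-02-05
> kalendar.drift n=273
:: 2066-11-05


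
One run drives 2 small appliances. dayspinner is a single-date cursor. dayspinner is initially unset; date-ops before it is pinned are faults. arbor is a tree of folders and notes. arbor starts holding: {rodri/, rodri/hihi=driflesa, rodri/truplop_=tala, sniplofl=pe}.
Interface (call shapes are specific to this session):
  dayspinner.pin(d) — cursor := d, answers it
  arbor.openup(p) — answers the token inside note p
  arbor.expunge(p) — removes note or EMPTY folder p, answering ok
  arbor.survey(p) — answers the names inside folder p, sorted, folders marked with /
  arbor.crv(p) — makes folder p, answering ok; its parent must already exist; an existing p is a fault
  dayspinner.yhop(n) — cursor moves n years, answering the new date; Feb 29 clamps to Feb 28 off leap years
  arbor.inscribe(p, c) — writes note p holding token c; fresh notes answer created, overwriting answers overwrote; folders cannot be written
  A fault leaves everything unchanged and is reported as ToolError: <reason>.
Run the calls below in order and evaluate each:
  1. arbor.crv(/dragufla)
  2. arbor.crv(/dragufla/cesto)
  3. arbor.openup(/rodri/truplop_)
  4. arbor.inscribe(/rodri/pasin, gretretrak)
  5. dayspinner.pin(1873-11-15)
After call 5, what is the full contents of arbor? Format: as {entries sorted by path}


Act: crv[p='/dragufla']
Obs: ok
Act: crv[p='/dragufla/cesto']
Obs: ok
Act: openup[p='/rodri/truplop_']
Obs: tala
Act: inscribe[p='/rodri/pasin'; c='gretretrak']
Obs: created
Act: pin[d='1873-11-15']
Obs: 1873-11-15

Answer: {dragufla/, dragufla/cesto/, rodri/, rodri/hihi=driflesa, rodri/pasin=gretretrak, rodri/truplop_=tala, sniplofl=pe}


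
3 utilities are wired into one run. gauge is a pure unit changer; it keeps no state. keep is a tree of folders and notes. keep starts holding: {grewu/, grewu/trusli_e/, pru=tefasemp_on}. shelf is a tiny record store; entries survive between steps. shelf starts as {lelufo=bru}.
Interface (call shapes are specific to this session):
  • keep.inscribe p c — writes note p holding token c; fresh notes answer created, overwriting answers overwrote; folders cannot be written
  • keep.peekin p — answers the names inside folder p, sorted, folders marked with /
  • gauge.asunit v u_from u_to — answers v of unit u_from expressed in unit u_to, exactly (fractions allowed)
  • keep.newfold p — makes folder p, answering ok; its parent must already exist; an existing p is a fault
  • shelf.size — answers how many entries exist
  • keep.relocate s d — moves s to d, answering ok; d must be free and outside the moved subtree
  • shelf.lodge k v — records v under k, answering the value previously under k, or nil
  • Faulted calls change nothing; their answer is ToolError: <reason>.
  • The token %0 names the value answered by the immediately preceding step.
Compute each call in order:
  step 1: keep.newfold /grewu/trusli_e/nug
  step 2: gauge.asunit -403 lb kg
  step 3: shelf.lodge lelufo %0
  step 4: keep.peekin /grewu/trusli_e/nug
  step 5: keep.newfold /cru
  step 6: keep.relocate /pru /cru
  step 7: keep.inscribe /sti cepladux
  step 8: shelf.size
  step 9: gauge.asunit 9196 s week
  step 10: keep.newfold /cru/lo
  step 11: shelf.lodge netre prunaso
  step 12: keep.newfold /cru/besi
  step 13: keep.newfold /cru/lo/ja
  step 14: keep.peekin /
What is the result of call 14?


Answer: [cru/, grewu/, pru, sti]

Derivation:
Act: newfold[p: /grewu/trusli_e/nug]
Obs: ok
Act: asunit[v: -403; u_from: lb; u_to: kg]
Obs: -18279772511/100000000
Act: lodge[k: lelufo; v: %0]
Obs: bru
Act: peekin[p: /grewu/trusli_e/nug]
Obs: []
Act: newfold[p: /cru]
Obs: ok
Act: relocate[s: /pru; d: /cru]
Obs: ToolError: exists
Act: inscribe[p: /sti; c: cepladux]
Obs: created
Act: size[]
Obs: 1
Act: asunit[v: 9196; u_from: s; u_to: week]
Obs: 2299/151200
Act: newfold[p: /cru/lo]
Obs: ok
Act: lodge[k: netre; v: prunaso]
Obs: nil
Act: newfold[p: /cru/besi]
Obs: ok
Act: newfold[p: /cru/lo/ja]
Obs: ok
Act: peekin[p: /]
Obs: [cru/, grewu/, pru, sti]


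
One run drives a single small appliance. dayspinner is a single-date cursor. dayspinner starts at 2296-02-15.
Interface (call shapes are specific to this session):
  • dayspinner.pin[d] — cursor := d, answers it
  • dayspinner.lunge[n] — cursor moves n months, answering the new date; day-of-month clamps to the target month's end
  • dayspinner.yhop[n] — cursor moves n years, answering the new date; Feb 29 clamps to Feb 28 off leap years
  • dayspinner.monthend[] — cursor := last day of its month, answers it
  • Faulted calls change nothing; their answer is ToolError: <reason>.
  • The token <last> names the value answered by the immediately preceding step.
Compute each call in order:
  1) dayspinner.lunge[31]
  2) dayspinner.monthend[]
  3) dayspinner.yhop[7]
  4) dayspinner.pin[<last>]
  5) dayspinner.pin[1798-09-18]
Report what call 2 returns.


Answer: 2298-09-30

Derivation:
I invoke lunge passing n: 31, yielding 2298-09-15.
I try monthend: 2298-09-30.
I run yhop passing n: 7, → 2305-09-30.
I try pin passing d: <last>, and get 2305-09-30.
I use pin passing d: 1798-09-18, yielding 1798-09-18.


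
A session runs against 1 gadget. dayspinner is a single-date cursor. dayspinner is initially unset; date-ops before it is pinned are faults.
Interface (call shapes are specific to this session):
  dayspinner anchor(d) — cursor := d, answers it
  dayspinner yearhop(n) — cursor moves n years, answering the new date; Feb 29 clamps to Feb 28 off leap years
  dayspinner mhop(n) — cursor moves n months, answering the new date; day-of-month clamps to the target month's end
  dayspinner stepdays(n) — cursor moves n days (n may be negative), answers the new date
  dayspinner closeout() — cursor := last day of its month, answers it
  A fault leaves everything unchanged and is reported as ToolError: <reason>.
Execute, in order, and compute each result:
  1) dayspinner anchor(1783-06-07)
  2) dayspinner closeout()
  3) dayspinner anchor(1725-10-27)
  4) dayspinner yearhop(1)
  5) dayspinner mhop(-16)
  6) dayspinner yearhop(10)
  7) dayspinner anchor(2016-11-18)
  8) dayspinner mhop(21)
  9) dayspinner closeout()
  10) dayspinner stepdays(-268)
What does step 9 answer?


Answer: 2018-08-31

Derivation:
>>> dayspinner anchor d→1783-06-07
  1783-06-07
>>> dayspinner closeout
  1783-06-30
>>> dayspinner anchor d→1725-10-27
  1725-10-27
>>> dayspinner yearhop n→1
  1726-10-27
>>> dayspinner mhop n→-16
  1725-06-27
>>> dayspinner yearhop n→10
  1735-06-27
>>> dayspinner anchor d→2016-11-18
  2016-11-18
>>> dayspinner mhop n→21
  2018-08-18
>>> dayspinner closeout
  2018-08-31
>>> dayspinner stepdays n→-268
  2017-12-06


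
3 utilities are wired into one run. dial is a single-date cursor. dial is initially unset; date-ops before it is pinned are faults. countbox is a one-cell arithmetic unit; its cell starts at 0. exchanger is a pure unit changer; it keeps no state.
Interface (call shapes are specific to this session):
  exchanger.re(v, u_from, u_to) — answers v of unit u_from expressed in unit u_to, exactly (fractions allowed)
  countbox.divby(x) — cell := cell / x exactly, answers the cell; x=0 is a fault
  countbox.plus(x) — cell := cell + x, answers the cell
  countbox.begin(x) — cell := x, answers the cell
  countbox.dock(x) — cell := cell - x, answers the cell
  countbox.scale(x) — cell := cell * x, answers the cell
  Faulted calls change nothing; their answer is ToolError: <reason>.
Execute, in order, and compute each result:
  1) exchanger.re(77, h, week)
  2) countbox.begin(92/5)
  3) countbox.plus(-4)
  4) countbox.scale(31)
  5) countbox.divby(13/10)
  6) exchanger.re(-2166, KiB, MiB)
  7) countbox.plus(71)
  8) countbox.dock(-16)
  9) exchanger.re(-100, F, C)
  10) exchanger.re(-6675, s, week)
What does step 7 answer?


==> re(v→77, u_from→h, u_to→week)
<== 11/24
==> begin(x→92/5)
<== 92/5
==> plus(x→-4)
<== 72/5
==> scale(x→31)
<== 2232/5
==> divby(x→13/10)
<== 4464/13
==> re(v→-2166, u_from→KiB, u_to→MiB)
<== -1083/512
==> plus(x→71)
<== 5387/13
==> dock(x→-16)
<== 5595/13
==> re(v→-100, u_from→F, u_to→C)
<== -220/3
==> re(v→-6675, u_from→s, u_to→week)
<== -89/8064

Answer: 5387/13


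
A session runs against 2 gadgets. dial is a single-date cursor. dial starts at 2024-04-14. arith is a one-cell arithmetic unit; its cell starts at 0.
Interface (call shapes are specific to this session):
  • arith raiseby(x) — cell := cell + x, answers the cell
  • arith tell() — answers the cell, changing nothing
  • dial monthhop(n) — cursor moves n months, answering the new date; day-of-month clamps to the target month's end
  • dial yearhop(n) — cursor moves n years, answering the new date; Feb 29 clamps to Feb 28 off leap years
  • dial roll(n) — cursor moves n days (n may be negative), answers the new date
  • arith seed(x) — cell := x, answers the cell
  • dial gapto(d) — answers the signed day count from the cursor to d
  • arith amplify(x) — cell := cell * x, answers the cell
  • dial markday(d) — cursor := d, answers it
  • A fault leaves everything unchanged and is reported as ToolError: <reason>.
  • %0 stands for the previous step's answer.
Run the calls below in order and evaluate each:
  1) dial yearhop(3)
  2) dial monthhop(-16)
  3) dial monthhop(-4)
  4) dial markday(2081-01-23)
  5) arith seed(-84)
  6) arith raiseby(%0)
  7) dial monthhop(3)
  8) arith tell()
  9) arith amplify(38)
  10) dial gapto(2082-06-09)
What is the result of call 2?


% 1. dial yearhop(n='3') : 2027-04-14
% 2. dial monthhop(n='-16') : 2025-12-14
% 3. dial monthhop(n='-4') : 2025-08-14
% 4. dial markday(d='2081-01-23') : 2081-01-23
% 5. arith seed(x='-84') : -84
% 6. arith raiseby(x='%0') : -168
% 7. dial monthhop(n='3') : 2081-04-23
% 8. arith tell() : -168
% 9. arith amplify(x='38') : -6384
% 10. dial gapto(d='2082-06-09') : 412

Answer: 2025-12-14


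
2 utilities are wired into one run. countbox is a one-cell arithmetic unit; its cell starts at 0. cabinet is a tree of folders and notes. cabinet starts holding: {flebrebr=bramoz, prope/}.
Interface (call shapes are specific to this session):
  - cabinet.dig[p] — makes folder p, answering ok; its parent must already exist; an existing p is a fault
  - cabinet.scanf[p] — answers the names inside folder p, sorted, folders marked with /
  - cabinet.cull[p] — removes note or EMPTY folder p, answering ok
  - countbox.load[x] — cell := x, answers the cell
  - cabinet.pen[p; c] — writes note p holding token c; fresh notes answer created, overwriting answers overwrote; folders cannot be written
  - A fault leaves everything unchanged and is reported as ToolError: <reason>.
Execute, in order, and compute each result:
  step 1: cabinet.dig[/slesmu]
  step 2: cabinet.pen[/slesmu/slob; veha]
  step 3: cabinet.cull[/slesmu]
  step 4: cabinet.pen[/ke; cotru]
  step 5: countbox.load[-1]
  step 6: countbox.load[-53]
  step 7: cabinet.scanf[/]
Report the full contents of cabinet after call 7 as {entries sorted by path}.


Answer: {flebrebr=bramoz, ke=cotru, prope/, slesmu/, slesmu/slob=veha}

Derivation:
I invoke cabinet.dig with p='/slesmu', yielding ok.
I call cabinet.pen with p='/slesmu/slob', c='veha': created.
Now I run cabinet.cull with p='/slesmu', — result: ToolError: not empty.
Now I run cabinet.pen with p='/ke', c='cotru', and observe created.
Using countbox.load with x='-1', yielding -1.
I try countbox.load with x='-53', yielding -53.
Now I run cabinet.scanf with p='/', and observe [flebrebr, ke, prope/, slesmu/].


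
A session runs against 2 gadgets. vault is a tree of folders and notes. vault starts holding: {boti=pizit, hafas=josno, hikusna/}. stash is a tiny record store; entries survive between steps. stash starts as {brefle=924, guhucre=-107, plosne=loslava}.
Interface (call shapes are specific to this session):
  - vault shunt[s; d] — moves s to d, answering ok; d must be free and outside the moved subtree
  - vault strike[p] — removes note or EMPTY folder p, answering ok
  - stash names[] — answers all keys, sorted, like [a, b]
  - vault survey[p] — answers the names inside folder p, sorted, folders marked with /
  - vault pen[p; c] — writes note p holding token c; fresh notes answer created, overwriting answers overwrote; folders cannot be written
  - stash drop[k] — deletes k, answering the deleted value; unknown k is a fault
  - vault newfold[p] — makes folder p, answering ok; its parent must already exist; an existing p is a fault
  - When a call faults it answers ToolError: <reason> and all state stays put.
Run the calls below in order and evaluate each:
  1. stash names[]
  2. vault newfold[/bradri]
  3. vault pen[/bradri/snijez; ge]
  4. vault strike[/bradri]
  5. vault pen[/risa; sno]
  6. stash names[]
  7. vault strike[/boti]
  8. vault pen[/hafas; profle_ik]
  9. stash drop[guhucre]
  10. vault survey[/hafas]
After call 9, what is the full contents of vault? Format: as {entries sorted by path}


Answer: {bradri/, bradri/snijez=ge, hafas=profle_ik, hikusna/, risa=sno}

Derivation:
Act: stash names[]
Obs: [brefle, guhucre, plosne]
Act: vault newfold[/bradri]
Obs: ok
Act: vault pen[/bradri/snijez; ge]
Obs: created
Act: vault strike[/bradri]
Obs: ToolError: not empty
Act: vault pen[/risa; sno]
Obs: created
Act: stash names[]
Obs: [brefle, guhucre, plosne]
Act: vault strike[/boti]
Obs: ok
Act: vault pen[/hafas; profle_ik]
Obs: overwrote
Act: stash drop[guhucre]
Obs: -107
Act: vault survey[/hafas]
Obs: ToolError: not a directory


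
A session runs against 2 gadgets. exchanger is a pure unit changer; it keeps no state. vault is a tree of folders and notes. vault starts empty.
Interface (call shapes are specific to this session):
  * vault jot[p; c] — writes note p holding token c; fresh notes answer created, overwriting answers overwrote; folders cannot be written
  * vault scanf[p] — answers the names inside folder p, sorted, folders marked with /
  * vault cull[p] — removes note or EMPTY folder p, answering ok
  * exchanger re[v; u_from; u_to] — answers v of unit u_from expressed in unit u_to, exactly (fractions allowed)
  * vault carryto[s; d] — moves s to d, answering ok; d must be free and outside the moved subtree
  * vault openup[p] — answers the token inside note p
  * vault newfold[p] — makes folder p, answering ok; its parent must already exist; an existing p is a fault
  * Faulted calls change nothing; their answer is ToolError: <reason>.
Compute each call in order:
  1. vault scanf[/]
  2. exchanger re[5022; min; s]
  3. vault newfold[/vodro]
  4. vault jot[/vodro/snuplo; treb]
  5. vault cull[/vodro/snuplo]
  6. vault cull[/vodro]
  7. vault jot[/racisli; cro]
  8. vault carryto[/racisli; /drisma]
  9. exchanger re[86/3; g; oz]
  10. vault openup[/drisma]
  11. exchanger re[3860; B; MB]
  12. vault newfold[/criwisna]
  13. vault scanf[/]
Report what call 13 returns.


Answer: [criwisna/, drisma]

Derivation:
Then vault scanf on p='/', and get [].
Calling exchanger re on v='5022', u_from='min', u_to='s', and observe 301320.
Now I run vault newfold on p='/vodro', and see ok.
Invoking vault jot on p='/vodro/snuplo', c='treb', and get created.
I call vault cull on p='/vodro/snuplo', → ok.
I use vault cull on p='/vodro', which returns ok.
I invoke vault jot on p='/racisli', c='cro', and observe created.
Now I run vault carryto on s='/racisli', d='/drisma', — result: ok.
I try exchanger re on v='86/3', u_from='g', u_to='oz', and see 137600000/136077711.
I invoke vault openup on p='/drisma': cro.
I use exchanger re on v='3860', u_from='B', u_to='MB', and observe 193/50000.
I try vault newfold on p='/criwisna', and get ok.
Calling vault scanf on p='/', and observe [criwisna/, drisma].


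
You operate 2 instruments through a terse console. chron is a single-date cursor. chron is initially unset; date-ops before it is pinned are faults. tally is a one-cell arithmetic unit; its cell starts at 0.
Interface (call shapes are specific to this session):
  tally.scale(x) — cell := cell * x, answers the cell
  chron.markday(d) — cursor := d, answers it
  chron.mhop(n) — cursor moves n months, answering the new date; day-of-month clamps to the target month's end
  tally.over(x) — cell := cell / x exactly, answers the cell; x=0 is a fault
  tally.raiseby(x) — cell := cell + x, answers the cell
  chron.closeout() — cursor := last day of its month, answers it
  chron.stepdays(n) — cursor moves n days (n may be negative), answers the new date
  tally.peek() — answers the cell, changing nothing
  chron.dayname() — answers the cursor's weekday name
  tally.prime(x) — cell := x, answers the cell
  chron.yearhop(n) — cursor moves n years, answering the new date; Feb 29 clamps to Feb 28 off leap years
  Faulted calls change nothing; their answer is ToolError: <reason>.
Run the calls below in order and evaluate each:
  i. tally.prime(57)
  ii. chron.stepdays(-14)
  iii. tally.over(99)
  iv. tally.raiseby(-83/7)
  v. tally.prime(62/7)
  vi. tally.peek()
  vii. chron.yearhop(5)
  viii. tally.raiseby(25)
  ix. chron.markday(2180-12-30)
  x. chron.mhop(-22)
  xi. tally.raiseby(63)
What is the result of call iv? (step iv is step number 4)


Answer: -2606/231

Derivation:
Invoking tally.prime passing x: 57, yielding 57.
Calling chron.stepdays passing n: -14, → ToolError: no date set.
I invoke tally.over passing x: 99, yielding 19/33.
Next I call tally.raiseby passing x: -83/7, giving -2606/231.
Then tally.prime passing x: 62/7, → 62/7.
I invoke tally.peek(), giving 62/7.
I run chron.yearhop passing n: 5, — result: ToolError: no date set.
Next I call tally.raiseby passing x: 25, — result: 237/7.
I run chron.markday passing d: 2180-12-30, and observe 2180-12-30.
Now I run chron.mhop passing n: -22, and observe 2179-02-28.
I call tally.raiseby passing x: 63, and get 678/7.


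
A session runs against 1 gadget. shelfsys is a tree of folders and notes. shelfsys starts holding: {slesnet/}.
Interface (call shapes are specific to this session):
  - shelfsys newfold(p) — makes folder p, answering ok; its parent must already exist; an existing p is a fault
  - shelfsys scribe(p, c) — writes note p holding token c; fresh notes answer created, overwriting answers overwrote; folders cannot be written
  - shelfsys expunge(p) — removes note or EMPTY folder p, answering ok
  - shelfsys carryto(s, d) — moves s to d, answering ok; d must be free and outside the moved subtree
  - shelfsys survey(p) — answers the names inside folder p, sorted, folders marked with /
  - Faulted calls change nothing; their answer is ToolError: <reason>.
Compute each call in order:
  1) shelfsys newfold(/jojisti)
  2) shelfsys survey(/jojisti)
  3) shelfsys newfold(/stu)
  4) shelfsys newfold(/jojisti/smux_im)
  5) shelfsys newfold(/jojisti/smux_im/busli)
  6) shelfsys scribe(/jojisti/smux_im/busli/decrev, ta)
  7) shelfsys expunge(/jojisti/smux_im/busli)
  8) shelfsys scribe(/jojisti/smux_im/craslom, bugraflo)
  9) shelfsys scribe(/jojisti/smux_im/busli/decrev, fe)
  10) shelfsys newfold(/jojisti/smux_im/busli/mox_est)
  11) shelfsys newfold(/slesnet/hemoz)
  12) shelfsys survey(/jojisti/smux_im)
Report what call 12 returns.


CALL shelfsys newfold[p='/jojisti']
RET  ok
CALL shelfsys survey[p='/jojisti']
RET  []
CALL shelfsys newfold[p='/stu']
RET  ok
CALL shelfsys newfold[p='/jojisti/smux_im']
RET  ok
CALL shelfsys newfold[p='/jojisti/smux_im/busli']
RET  ok
CALL shelfsys scribe[p='/jojisti/smux_im/busli/decrev'; c='ta']
RET  created
CALL shelfsys expunge[p='/jojisti/smux_im/busli']
RET  ToolError: not empty
CALL shelfsys scribe[p='/jojisti/smux_im/craslom'; c='bugraflo']
RET  created
CALL shelfsys scribe[p='/jojisti/smux_im/busli/decrev'; c='fe']
RET  overwrote
CALL shelfsys newfold[p='/jojisti/smux_im/busli/mox_est']
RET  ok
CALL shelfsys newfold[p='/slesnet/hemoz']
RET  ok
CALL shelfsys survey[p='/jojisti/smux_im']
RET  [busli/, craslom]

Answer: [busli/, craslom]


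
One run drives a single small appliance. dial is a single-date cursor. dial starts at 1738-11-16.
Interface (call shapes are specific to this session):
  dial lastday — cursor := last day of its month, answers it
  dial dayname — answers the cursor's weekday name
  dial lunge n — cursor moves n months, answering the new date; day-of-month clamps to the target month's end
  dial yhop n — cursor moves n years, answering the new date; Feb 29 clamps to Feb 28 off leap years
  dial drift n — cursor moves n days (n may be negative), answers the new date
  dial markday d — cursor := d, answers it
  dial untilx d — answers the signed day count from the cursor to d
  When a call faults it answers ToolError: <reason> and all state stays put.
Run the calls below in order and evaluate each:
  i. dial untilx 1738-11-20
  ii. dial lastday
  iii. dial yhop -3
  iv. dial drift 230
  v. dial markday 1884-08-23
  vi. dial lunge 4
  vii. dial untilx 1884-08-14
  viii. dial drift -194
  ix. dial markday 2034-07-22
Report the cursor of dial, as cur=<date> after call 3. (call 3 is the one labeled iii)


>> dial untilx(1738-11-20)
<< 4
>> dial lastday()
<< 1738-11-30
>> dial yhop(-3)
<< 1735-11-30
>> dial drift(230)
<< 1736-07-17
>> dial markday(1884-08-23)
<< 1884-08-23
>> dial lunge(4)
<< 1884-12-23
>> dial untilx(1884-08-14)
<< -131
>> dial drift(-194)
<< 1884-06-12
>> dial markday(2034-07-22)
<< 2034-07-22

Answer: cur=1735-11-30


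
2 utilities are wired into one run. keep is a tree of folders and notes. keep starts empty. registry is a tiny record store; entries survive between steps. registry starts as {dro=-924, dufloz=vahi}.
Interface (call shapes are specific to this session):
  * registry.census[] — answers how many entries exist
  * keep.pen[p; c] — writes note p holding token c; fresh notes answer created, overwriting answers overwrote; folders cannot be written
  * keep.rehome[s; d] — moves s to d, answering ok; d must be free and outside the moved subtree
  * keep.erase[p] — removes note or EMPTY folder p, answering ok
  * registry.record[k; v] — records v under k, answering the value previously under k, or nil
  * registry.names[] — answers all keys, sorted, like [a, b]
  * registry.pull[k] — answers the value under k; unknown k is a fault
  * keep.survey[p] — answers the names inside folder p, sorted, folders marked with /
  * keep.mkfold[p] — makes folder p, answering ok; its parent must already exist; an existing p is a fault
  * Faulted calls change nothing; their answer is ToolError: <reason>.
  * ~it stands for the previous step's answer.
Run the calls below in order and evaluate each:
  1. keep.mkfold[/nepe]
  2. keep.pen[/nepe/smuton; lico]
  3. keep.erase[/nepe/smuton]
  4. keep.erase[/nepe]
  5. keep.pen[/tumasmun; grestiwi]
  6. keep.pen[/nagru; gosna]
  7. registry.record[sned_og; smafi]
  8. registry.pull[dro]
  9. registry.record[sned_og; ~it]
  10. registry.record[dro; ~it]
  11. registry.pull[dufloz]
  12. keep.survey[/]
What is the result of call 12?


>> keep.mkfold(/nepe)
<< ok
>> keep.pen(/nepe/smuton, lico)
<< created
>> keep.erase(/nepe/smuton)
<< ok
>> keep.erase(/nepe)
<< ok
>> keep.pen(/tumasmun, grestiwi)
<< created
>> keep.pen(/nagru, gosna)
<< created
>> registry.record(sned_og, smafi)
<< nil
>> registry.pull(dro)
<< -924
>> registry.record(sned_og, ~it)
<< smafi
>> registry.record(dro, ~it)
<< -924
>> registry.pull(dufloz)
<< vahi
>> keep.survey(/)
<< [nagru, tumasmun]

Answer: [nagru, tumasmun]


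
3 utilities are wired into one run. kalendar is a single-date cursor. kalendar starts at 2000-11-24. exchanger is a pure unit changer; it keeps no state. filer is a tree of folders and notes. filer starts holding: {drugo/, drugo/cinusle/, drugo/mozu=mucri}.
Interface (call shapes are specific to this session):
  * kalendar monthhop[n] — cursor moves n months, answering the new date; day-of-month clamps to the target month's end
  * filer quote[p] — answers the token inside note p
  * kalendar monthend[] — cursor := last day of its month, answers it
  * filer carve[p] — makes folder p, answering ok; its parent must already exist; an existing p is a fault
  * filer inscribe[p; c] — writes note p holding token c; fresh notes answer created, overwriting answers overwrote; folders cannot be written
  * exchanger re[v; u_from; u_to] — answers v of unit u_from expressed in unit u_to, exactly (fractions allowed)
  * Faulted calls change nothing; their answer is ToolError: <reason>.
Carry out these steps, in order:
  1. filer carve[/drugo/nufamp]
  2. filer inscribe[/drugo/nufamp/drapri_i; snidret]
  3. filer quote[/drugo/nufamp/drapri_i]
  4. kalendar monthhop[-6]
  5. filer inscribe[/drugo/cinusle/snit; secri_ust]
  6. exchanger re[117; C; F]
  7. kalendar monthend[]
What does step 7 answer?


Answer: 2000-05-31

Derivation:
>> filer carve(p='/drugo/nufamp')
<< ok
>> filer inscribe(p='/drugo/nufamp/drapri_i', c='snidret')
<< created
>> filer quote(p='/drugo/nufamp/drapri_i')
<< snidret
>> kalendar monthhop(n='-6')
<< 2000-05-24
>> filer inscribe(p='/drugo/cinusle/snit', c='secri_ust')
<< created
>> exchanger re(v='117', u_from='C', u_to='F')
<< 1213/5
>> kalendar monthend()
<< 2000-05-31


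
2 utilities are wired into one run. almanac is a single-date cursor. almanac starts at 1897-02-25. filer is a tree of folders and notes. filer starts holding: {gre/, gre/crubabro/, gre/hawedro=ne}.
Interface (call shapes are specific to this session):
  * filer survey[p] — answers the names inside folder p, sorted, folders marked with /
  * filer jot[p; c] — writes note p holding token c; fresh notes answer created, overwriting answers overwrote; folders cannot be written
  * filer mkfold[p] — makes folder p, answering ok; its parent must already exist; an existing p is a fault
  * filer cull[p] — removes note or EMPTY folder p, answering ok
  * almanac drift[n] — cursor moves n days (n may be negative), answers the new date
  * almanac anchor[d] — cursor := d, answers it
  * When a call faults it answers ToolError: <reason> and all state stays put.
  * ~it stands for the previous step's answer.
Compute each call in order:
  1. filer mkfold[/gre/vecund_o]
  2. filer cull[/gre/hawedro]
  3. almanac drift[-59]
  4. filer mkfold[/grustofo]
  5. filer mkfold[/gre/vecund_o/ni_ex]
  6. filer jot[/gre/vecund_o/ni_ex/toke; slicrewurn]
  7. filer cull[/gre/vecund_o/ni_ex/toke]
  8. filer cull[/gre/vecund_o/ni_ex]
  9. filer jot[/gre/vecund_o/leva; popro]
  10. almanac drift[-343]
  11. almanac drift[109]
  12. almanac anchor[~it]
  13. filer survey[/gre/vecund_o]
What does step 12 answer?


I try filer mkfold using p='/gre/vecund_o', → ok.
Invoking filer cull using p='/gre/hawedro', and observe ok.
I use almanac drift using n='-59', which returns 1896-12-28.
Using filer mkfold using p='/grustofo', giving ok.
I try filer mkfold using p='/gre/vecund_o/ni_ex', giving ok.
I use filer jot using p='/gre/vecund_o/ni_ex/toke', c='slicrewurn', giving created.
Now I run filer cull using p='/gre/vecund_o/ni_ex/toke', and see ok.
Next I call filer cull using p='/gre/vecund_o/ni_ex', and observe ok.
Calling filer jot using p='/gre/vecund_o/leva', c='popro', and observe created.
Next I call almanac drift using n='-343', giving 1896-01-20.
Using almanac drift using n='109', and see 1896-05-08.
I call almanac anchor using d='~it', and see 1896-05-08.
Then filer survey using p='/gre/vecund_o', which returns [leva].

Answer: 1896-05-08


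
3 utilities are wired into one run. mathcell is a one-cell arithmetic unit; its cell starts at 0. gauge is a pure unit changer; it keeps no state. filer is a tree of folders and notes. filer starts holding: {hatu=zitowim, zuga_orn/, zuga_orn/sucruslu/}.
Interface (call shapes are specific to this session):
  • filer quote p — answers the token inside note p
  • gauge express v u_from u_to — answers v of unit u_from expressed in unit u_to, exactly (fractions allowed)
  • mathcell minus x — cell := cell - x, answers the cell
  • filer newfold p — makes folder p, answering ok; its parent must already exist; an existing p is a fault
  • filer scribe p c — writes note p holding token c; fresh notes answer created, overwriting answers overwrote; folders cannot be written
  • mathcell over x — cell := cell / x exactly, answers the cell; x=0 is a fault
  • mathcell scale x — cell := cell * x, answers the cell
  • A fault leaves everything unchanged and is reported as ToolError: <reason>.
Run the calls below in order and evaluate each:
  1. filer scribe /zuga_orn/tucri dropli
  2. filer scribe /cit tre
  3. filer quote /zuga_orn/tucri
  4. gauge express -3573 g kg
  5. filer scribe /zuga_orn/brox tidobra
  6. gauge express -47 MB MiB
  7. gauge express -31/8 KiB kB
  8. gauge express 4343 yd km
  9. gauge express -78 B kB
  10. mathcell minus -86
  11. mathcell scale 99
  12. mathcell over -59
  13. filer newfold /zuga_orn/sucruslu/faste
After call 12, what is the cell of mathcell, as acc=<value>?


Act: filer scribe[p='/zuga_orn/tucri'; c='dropli']
Obs: created
Act: filer scribe[p='/cit'; c='tre']
Obs: created
Act: filer quote[p='/zuga_orn/tucri']
Obs: dropli
Act: gauge express[v='-3573'; u_from='g'; u_to='kg']
Obs: -3573/1000
Act: filer scribe[p='/zuga_orn/brox'; c='tidobra']
Obs: created
Act: gauge express[v='-47'; u_from='MB'; u_to='MiB']
Obs: -734375/16384
Act: gauge express[v='-31/8'; u_from='KiB'; u_to='kB']
Obs: -496/125
Act: gauge express[v='4343'; u_from='yd'; u_to='km']
Obs: 4964049/1250000
Act: gauge express[v='-78'; u_from='B'; u_to='kB']
Obs: -39/500
Act: mathcell minus[x='-86']
Obs: 86
Act: mathcell scale[x='99']
Obs: 8514
Act: mathcell over[x='-59']
Obs: -8514/59
Act: filer newfold[p='/zuga_orn/sucruslu/faste']
Obs: ok

Answer: acc=-8514/59
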